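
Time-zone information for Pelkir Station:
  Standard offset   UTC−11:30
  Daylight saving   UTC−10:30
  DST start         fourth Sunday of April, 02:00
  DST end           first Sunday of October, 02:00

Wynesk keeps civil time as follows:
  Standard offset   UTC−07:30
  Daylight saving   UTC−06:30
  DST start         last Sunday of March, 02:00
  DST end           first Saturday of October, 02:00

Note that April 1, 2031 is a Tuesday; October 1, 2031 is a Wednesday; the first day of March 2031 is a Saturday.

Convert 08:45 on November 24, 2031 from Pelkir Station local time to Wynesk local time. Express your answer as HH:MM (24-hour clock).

12:45

1 April 2031 is a Tuesday, so the first Sunday is April 6 and the fourth is April 27.
1 October 2031 is a Wednesday, so the first Sunday is October 5.
November 24, 2031 is outside the daylight-saving period (27 April – 5 October), so Pelkir Station is on standard time, UTC−11:30.
08:45 Pelkir Station + 11h30m = 20:15 UTC.
1 March 2031 is a Saturday, so Sundays fall on 2, 9, 16, 23, 30; the last is March 30.
1 October 2031 is a Wednesday, so the first Saturday is October 4.
At the standard offset (UTC−07:30), 20:15 UTC − 7h30m = 12:45 Wynesk standard time.
Daylight saving runs 30 March – 4 October; the standard-time date in Wynesk, November 24, 2031, is outside that window, so Wynesk is on standard time at UTC−07:30.
20:15 UTC − 7h30m = 12:45 Wynesk.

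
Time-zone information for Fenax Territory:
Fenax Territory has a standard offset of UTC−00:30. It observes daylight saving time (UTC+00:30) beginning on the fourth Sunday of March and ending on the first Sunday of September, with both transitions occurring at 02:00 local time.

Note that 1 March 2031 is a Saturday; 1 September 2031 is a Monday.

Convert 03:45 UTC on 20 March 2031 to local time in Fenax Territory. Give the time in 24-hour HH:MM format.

1 March 2031 is a Saturday, so the first Sunday is March 2 and the fourth is March 23.
1 September 2031 is a Monday, so the first Sunday is September 7.
At the standard offset (UTC−00:30), 03:45 UTC − 0h30m = 03:15 Fenax Territory standard time.
The standard-time date in Fenax Territory, 20 March 2031, does not fall between 23 March and 7 September, so daylight saving is not in effect and Fenax Territory is at UTC−00:30.
03:45 UTC − 0h30m = 03:15 local.

03:15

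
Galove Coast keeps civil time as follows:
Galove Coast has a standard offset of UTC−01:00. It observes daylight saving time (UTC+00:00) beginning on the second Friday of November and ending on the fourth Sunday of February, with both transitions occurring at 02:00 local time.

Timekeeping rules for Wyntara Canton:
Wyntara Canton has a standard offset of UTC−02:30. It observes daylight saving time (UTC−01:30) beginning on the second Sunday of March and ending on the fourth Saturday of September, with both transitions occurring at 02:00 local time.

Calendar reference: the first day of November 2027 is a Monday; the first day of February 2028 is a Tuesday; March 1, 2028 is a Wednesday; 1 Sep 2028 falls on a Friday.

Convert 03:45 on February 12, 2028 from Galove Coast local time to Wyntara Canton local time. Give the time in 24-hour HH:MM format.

1 November 2027 is a Monday, so the first Friday is November 5 and the second is November 12.
1 February 2028 is a Tuesday, so the first Sunday is February 6 and the fourth is February 27.
February 12, 2028 lies within the daylight-saving period (12 November 2027 – 27 February 2028), so Galove Coast is on daylight time, UTC+00:00.
03:45 Galove Coast − 0h = 03:45 UTC.
1 March 2028 is a Wednesday, so the first Sunday is March 5 and the second is March 12.
1 September 2028 is a Friday, so the first Saturday is September 2 and the fourth is September 23.
At the standard offset (UTC−02:30), 03:45 UTC − 2h30m = 01:15 Wyntara Canton standard time.
The standard-time date in Wyntara Canton, February 12, 2028, is outside the daylight-saving period (12 March – 23 September), so Wyntara Canton is on standard time, UTC−02:30.
03:45 UTC − 2h30m = 01:15 Wyntara Canton.

01:15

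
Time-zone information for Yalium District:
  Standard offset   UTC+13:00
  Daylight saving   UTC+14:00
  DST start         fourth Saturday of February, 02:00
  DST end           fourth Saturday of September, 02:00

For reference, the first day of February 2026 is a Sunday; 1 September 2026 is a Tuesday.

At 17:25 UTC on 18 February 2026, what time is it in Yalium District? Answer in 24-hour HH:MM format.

1 February 2026 is a Sunday, so the first Saturday is February 7 and the fourth is February 28.
1 September 2026 is a Tuesday, so the first Saturday is September 5 and the fourth is September 26.
At the standard offset (UTC+13:00), 17:25 UTC + 13h = 06:25 Yalium District standard time (rolling into the next day, 19 February 2026).
The standard-time date in Yalium District, 19 February 2026, does not fall between 28 February and 26 September, so daylight saving is not in effect and Yalium District is at UTC+13:00.
17:25 UTC + 13h = 06:25 local (rolling into the next day, 19 February 2026).

06:25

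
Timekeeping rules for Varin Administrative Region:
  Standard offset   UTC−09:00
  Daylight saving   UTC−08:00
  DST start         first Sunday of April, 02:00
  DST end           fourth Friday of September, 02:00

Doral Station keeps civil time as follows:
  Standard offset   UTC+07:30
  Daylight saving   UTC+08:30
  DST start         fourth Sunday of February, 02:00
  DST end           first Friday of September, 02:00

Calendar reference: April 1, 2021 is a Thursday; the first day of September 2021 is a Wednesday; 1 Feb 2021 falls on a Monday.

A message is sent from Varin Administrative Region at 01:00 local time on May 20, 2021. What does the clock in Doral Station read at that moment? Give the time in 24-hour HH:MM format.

17:30

1 April 2021 is a Thursday, so the first Sunday is April 4.
1 September 2021 is a Wednesday, so the first Friday is September 3 and the fourth is September 24.
May 20, 2021 lies within the daylight-saving period (4 April – 24 September), so Varin Administrative Region is on daylight time, UTC−08:00.
01:00 Varin Administrative Region + 8h = 09:00 UTC.
1 February 2021 is a Monday, so the first Sunday is February 7 and the fourth is February 28.
1 September 2021 is a Wednesday, so the first Friday is September 3.
At the standard offset (UTC+07:30), 09:00 UTC + 7h30m = 16:30 Doral Station standard time.
The standard-time date in Doral Station, May 20, 2021, lies within the daylight-saving period (28 February – 3 September), so Doral Station is on daylight time, UTC+08:30.
09:00 UTC + 8h30m = 17:30 Doral Station.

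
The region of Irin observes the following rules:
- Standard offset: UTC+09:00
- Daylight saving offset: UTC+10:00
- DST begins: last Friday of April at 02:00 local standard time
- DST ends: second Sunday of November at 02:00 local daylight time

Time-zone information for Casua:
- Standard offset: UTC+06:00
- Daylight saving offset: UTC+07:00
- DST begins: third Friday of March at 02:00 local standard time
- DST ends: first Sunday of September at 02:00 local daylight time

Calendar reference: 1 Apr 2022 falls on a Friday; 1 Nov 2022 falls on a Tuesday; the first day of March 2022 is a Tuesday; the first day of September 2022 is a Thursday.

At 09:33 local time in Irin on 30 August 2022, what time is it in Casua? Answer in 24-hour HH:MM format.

06:33

1 April 2022 is a Friday, so Fridays fall on 1, 8, 15, 22, 29; the last is April 29.
1 November 2022 is a Tuesday, so the first Sunday is November 6 and the second is November 13.
30 August 2022 falls between 29 April and 13 November, so daylight saving is in effect and Irin is at UTC+10:00.
09:33 Irin − 10h = 23:33 UTC (rolling into the previous day, 29 August 2022).
1 March 2022 is a Tuesday, so the first Friday is March 4 and the third is March 18.
1 September 2022 is a Thursday, so the first Sunday is September 4.
At the standard offset (UTC+06:00), 23:33 UTC + 6h = 05:33 Casua standard time (rolling into the next day, 30 August 2022).
The standard-time date in Casua, 30 August 2022, lies within the daylight-saving period (18 March – 4 September), so Casua is on daylight time, UTC+07:00.
23:33 UTC + 7h = 06:33 Casua (rolling into the next day, 30 August 2022).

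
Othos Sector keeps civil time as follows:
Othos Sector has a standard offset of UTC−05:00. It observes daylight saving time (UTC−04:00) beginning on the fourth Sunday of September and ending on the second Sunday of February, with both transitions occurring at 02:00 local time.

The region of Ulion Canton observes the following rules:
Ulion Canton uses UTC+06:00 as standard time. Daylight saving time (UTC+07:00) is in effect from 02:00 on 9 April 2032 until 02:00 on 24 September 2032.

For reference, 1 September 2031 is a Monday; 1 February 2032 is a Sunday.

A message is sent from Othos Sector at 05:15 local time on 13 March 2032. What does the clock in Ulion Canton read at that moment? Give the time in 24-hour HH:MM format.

16:15

1 September 2031 is a Monday, so the first Sunday is September 7 and the fourth is September 28.
1 February 2032 is a Sunday, so the first Sunday is February 1 and the second is February 8.
13 March 2032 is outside the daylight-saving period (28 September 2031 – 8 February 2032), so Othos Sector is on standard time, UTC−05:00.
05:15 Othos Sector + 5h = 10:15 UTC.
At the standard offset (UTC+06:00), 10:15 UTC + 6h = 16:15 Ulion Canton standard time.
The standard-time date in Ulion Canton, 13 March 2032, does not fall between 9 April and 24 September, so daylight saving is not in effect and Ulion Canton is at UTC+06:00.
10:15 UTC + 6h = 16:15 Ulion Canton.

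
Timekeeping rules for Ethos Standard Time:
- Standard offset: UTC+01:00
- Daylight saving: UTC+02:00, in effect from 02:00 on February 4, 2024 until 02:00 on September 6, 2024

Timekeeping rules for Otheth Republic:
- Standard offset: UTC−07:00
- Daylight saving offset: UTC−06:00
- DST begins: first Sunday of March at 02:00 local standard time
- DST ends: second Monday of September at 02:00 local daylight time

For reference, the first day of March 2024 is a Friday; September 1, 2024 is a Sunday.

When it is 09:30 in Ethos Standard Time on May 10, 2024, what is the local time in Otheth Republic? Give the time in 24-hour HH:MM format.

May 10, 2024 falls between 4 February and 6 September, so daylight saving is in effect and Ethos Standard Time is at UTC+02:00.
09:30 Ethos Standard Time − 2h = 07:30 UTC.
1 March 2024 is a Friday, so the first Sunday is March 3.
1 September 2024 is a Sunday, so the first Monday is September 2 and the second is September 9.
At the standard offset (UTC−07:00), 07:30 UTC − 7h = 00:30 Otheth Republic standard time.
The standard-time date in Otheth Republic, May 10, 2024, lies within the daylight-saving period (3 March – 9 September), so Otheth Republic is on daylight time, UTC−06:00.
07:30 UTC − 6h = 01:30 Otheth Republic.

01:30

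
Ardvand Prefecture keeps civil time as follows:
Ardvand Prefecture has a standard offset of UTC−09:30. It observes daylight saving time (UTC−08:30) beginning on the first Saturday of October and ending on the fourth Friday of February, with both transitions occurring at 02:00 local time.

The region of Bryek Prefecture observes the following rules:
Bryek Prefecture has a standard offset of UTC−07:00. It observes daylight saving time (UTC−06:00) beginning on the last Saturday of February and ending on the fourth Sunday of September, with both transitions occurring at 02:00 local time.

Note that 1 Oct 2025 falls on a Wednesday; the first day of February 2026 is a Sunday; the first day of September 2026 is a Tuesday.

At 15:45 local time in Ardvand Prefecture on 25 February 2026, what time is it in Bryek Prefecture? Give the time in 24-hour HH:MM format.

1 October 2025 is a Wednesday, so the first Saturday is October 4.
1 February 2026 is a Sunday, so the first Friday is February 6 and the fourth is February 27.
25 February 2026 lies within the daylight-saving period (4 October 2025 – 27 February 2026), so Ardvand Prefecture is on daylight time, UTC−08:30.
15:45 Ardvand Prefecture + 8h30m = 00:15 UTC (rolling into the next day, 26 February 2026).
1 February 2026 is a Sunday, so Saturdays fall on 7, 14, 21, 28; the last is February 28.
1 September 2026 is a Tuesday, so the first Sunday is September 6 and the fourth is September 27.
At the standard offset (UTC−07:00), 00:15 UTC − 7h = 17:15 Bryek Prefecture standard time (rolling into the previous day, 25 February 2026).
The standard-time date in Bryek Prefecture, 25 February 2026, does not fall between 28 February and 27 September, so daylight saving is not in effect and Bryek Prefecture is at UTC−07:00.
00:15 UTC − 7h = 17:15 Bryek Prefecture (rolling into the previous day, 25 February 2026).

17:15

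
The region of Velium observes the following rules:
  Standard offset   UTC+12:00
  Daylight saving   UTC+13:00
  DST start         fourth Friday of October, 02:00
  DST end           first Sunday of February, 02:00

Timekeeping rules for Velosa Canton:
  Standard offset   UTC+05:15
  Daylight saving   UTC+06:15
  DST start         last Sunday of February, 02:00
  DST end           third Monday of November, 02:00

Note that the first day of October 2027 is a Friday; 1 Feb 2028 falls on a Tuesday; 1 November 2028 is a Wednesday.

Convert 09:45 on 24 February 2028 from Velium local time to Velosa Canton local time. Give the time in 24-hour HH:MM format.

1 October 2027 is a Friday, so the first Friday is October 1 and the fourth is October 22.
1 February 2028 is a Tuesday, so the first Sunday is February 6.
24 February 2028 is outside the daylight-saving period (22 October 2027 – 6 February 2028), so Velium is on standard time, UTC+12:00.
09:45 Velium − 12h = 21:45 UTC (rolling into the previous day, 23 February 2028).
1 February 2028 is a Tuesday, so Sundays fall on 6, 13, 20, 27; the last is February 27.
1 November 2028 is a Wednesday, so the first Monday is November 6 and the third is November 20.
At the standard offset (UTC+05:15), 21:45 UTC + 5h15m = 03:00 Velosa Canton standard time (rolling into the next day, 24 February 2028).
The standard-time date in Velosa Canton, 24 February 2028, is outside the daylight-saving period (27 February – 20 November), so Velosa Canton is on standard time, UTC+05:15.
21:45 UTC + 5h15m = 03:00 Velosa Canton (rolling into the next day, 24 February 2028).

03:00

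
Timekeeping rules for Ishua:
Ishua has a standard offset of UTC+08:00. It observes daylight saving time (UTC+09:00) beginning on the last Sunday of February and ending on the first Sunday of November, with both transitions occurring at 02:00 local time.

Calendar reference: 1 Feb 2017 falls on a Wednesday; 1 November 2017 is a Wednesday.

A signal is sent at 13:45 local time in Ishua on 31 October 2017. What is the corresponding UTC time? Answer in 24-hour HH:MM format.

1 February 2017 is a Wednesday, so Sundays fall on 5, 12, 19, 26; the last is February 26.
1 November 2017 is a Wednesday, so the first Sunday is November 5.
Daylight saving runs 26 February – 5 November; 31 October 2017 is inside that window, so Ishua is at UTC+09:00.
13:45 local − 9h = 04:45 UTC.

04:45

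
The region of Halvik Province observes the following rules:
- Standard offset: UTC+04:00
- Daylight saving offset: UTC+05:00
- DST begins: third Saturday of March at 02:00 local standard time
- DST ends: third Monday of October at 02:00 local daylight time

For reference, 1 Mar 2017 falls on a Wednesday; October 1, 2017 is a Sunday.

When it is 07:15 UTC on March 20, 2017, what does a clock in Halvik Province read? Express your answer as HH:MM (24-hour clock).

1 March 2017 is a Wednesday, so the first Saturday is March 4 and the third is March 18.
1 October 2017 is a Sunday, so the first Monday is October 2 and the third is October 16.
At the standard offset (UTC+04:00), 07:15 UTC + 4h = 11:15 Halvik Province standard time.
The standard-time date in Halvik Province, March 20, 2017, lies within the daylight-saving period (18 March – 16 October), so Halvik Province is on daylight time, UTC+05:00.
07:15 UTC + 5h = 12:15 local.

12:15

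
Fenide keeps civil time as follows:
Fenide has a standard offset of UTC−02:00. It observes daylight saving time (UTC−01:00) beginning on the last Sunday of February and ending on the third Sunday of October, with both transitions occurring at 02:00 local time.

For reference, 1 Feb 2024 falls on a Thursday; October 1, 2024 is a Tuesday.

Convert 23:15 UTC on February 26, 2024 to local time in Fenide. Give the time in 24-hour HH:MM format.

1 February 2024 is a Thursday, so Sundays fall on 4, 11, 18, 25; the last is February 25.
1 October 2024 is a Tuesday, so the first Sunday is October 6 and the third is October 20.
At the standard offset (UTC−02:00), 23:15 UTC − 2h = 21:15 Fenide standard time.
The standard-time date in Fenide, February 26, 2024, falls between 25 February and 20 October, so daylight saving is in effect and Fenide is at UTC−01:00.
23:15 UTC − 1h = 22:15 local.

22:15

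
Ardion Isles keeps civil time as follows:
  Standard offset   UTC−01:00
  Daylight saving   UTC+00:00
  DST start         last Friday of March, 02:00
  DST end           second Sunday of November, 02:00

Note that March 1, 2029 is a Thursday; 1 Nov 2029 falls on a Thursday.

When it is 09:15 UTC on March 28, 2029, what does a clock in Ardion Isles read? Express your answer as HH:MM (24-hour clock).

1 March 2029 is a Thursday, so Fridays fall on 2, 9, 16, 23, 30; the last is March 30.
1 November 2029 is a Thursday, so the first Sunday is November 4 and the second is November 11.
At the standard offset (UTC−01:00), 09:15 UTC − 1h = 08:15 Ardion Isles standard time.
Daylight saving runs 30 March – 11 November; the standard-time date in Ardion Isles, March 28, 2029, is outside that window, so Ardion Isles is on standard time at UTC−01:00.
09:15 UTC − 1h = 08:15 local.

08:15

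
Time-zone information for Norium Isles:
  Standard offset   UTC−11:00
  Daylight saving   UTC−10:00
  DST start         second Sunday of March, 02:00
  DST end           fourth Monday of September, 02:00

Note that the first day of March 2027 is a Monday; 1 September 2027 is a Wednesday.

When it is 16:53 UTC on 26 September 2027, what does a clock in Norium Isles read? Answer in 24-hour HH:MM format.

06:53

1 March 2027 is a Monday, so the first Sunday is March 7 and the second is March 14.
1 September 2027 is a Wednesday, so the first Monday is September 6 and the fourth is September 27.
At the standard offset (UTC−11:00), 16:53 UTC − 11h = 05:53 Norium Isles standard time.
The standard-time date in Norium Isles, 26 September 2027, lies within the daylight-saving period (14 March – 27 September), so Norium Isles is on daylight time, UTC−10:00.
16:53 UTC − 10h = 06:53 local.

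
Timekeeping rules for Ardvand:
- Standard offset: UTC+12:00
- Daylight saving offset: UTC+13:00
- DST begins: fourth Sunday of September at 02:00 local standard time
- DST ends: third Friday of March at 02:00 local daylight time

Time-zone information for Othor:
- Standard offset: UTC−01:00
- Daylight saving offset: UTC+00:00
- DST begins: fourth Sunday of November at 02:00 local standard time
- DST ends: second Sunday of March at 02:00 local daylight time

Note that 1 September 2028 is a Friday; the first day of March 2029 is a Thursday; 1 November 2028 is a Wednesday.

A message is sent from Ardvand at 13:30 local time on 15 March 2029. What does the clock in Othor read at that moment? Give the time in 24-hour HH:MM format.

23:30

1 September 2028 is a Friday, so the first Sunday is September 3 and the fourth is September 24.
1 March 2029 is a Thursday, so the first Friday is March 2 and the third is March 16.
15 March 2029 lies within the daylight-saving period (24 September 2028 – 16 March 2029), so Ardvand is on daylight time, UTC+13:00.
13:30 Ardvand − 13h = 00:30 UTC.
1 November 2028 is a Wednesday, so the first Sunday is November 5 and the fourth is November 26.
1 March 2029 is a Thursday, so the first Sunday is March 4 and the second is March 11.
At the standard offset (UTC−01:00), 00:30 UTC − 1h = 23:30 Othor standard time (rolling into the previous day, 14 March 2029).
Daylight saving runs 26 November 2028 – 11 March 2029; the standard-time date in Othor, 14 March 2029, is outside that window, so Othor is on standard time at UTC−01:00.
00:30 UTC − 1h = 23:30 Othor (rolling into the previous day, 14 March 2029).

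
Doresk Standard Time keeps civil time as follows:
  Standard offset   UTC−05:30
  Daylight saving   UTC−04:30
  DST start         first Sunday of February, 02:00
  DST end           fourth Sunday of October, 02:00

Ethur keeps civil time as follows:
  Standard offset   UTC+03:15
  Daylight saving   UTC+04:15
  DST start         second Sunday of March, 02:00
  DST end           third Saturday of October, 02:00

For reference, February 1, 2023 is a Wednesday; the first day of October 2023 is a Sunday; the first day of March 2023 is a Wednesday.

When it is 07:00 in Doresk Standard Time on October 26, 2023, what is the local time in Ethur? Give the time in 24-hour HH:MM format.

1 February 2023 is a Wednesday, so the first Sunday is February 5.
1 October 2023 is a Sunday, so the first Sunday is October 1 and the fourth is October 22.
Daylight saving runs 5 February – 22 October; October 26, 2023 is outside that window, so Doresk Standard Time is on standard time at UTC−05:30.
07:00 Doresk Standard Time + 5h30m = 12:30 UTC.
1 March 2023 is a Wednesday, so the first Sunday is March 5 and the second is March 12.
1 October 2023 is a Sunday, so the first Saturday is October 7 and the third is October 21.
At the standard offset (UTC+03:15), 12:30 UTC + 3h15m = 15:45 Ethur standard time.
The standard-time date in Ethur, October 26, 2023, is outside the daylight-saving period (12 March – 21 October), so Ethur is on standard time, UTC+03:15.
12:30 UTC + 3h15m = 15:45 Ethur.

15:45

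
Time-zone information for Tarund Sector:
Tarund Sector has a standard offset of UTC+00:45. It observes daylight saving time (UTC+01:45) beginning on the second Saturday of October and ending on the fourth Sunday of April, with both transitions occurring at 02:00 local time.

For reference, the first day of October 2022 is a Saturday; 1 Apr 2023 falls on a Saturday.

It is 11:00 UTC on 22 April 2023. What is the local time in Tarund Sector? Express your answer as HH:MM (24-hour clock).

12:45

1 October 2022 is a Saturday, so the first Saturday is October 1 and the second is October 8.
1 April 2023 is a Saturday, so the first Sunday is April 2 and the fourth is April 23.
At the standard offset (UTC+00:45), 11:00 UTC + 0h45m = 11:45 Tarund Sector standard time.
The standard-time date in Tarund Sector, 22 April 2023, falls between 8 October 2022 and 23 April 2023, so daylight saving is in effect and Tarund Sector is at UTC+01:45.
11:00 UTC + 1h45m = 12:45 local.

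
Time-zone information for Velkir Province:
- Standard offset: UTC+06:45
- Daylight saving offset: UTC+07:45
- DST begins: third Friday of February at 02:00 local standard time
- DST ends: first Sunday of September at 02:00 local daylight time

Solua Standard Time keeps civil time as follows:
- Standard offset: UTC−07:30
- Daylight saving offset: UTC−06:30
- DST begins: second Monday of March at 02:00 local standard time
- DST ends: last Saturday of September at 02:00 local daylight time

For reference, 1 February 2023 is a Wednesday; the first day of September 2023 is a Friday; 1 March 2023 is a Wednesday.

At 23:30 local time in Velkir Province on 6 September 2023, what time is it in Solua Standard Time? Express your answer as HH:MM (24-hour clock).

10:15

1 February 2023 is a Wednesday, so the first Friday is February 3 and the third is February 17.
1 September 2023 is a Friday, so the first Sunday is September 3.
6 September 2023 is outside the daylight-saving period (17 February – 3 September), so Velkir Province is on standard time, UTC+06:45.
23:30 Velkir Province − 6h45m = 16:45 UTC.
1 March 2023 is a Wednesday, so the first Monday is March 6 and the second is March 13.
1 September 2023 is a Friday, so Saturdays fall on 2, 9, 16, 23, 30; the last is September 30.
At the standard offset (UTC−07:30), 16:45 UTC − 7h30m = 09:15 Solua Standard Time standard time.
The standard-time date in Solua Standard Time, 6 September 2023, lies within the daylight-saving period (13 March – 30 September), so Solua Standard Time is on daylight time, UTC−06:30.
16:45 UTC − 6h30m = 10:15 Solua Standard Time.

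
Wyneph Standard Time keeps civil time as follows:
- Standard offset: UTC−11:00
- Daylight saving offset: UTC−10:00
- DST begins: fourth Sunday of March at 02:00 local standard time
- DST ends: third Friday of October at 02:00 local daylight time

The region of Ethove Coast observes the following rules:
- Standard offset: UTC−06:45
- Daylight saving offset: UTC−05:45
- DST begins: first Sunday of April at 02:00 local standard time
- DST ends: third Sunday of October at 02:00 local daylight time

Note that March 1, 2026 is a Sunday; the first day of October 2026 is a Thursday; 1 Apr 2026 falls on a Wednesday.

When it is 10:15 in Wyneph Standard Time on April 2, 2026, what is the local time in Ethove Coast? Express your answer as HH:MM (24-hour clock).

1 March 2026 is a Sunday, so the first Sunday is March 1 and the fourth is March 22.
1 October 2026 is a Thursday, so the first Friday is October 2 and the third is October 16.
April 2, 2026 lies within the daylight-saving period (22 March – 16 October), so Wyneph Standard Time is on daylight time, UTC−10:00.
10:15 Wyneph Standard Time + 10h = 20:15 UTC.
1 April 2026 is a Wednesday, so the first Sunday is April 5.
1 October 2026 is a Thursday, so the first Sunday is October 4 and the third is October 18.
At the standard offset (UTC−06:45), 20:15 UTC − 6h45m = 13:30 Ethove Coast standard time.
The standard-time date in Ethove Coast, April 2, 2026, does not fall between 5 April and 18 October, so daylight saving is not in effect and Ethove Coast is at UTC−06:45.
20:15 UTC − 6h45m = 13:30 Ethove Coast.

13:30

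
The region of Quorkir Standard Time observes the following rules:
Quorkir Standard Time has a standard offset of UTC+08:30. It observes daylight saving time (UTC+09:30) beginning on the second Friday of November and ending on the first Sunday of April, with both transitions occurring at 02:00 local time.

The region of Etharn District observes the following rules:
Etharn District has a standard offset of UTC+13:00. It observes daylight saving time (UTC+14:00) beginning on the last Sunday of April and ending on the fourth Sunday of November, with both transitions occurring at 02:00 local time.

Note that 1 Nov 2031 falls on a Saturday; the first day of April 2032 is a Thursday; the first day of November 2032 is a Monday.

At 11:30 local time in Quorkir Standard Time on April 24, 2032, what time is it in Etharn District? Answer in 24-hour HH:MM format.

1 November 2031 is a Saturday, so the first Friday is November 7 and the second is November 14.
1 April 2032 is a Thursday, so the first Sunday is April 4.
April 24, 2032 does not fall between 14 November 2031 and 4 April 2032, so daylight saving is not in effect and Quorkir Standard Time is at UTC+08:30.
11:30 Quorkir Standard Time − 8h30m = 03:00 UTC.
1 April 2032 is a Thursday, so Sundays fall on 4, 11, 18, 25; the last is April 25.
1 November 2032 is a Monday, so the first Sunday is November 7 and the fourth is November 28.
At the standard offset (UTC+13:00), 03:00 UTC + 13h = 16:00 Etharn District standard time.
The standard-time date in Etharn District, April 24, 2032, is outside the daylight-saving period (25 April – 28 November), so Etharn District is on standard time, UTC+13:00.
03:00 UTC + 13h = 16:00 Etharn District.

16:00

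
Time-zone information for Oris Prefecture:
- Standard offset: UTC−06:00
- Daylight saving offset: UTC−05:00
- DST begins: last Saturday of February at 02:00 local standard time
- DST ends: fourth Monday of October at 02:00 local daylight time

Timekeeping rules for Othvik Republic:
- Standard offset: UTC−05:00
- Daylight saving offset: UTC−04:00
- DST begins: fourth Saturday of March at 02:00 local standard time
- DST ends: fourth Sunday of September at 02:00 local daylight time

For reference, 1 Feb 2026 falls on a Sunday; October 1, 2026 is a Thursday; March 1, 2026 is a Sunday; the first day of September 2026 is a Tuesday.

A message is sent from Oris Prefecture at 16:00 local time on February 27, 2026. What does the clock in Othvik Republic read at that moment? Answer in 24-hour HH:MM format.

17:00

1 February 2026 is a Sunday, so Saturdays fall on 7, 14, 21, 28; the last is February 28.
1 October 2026 is a Thursday, so the first Monday is October 5 and the fourth is October 26.
February 27, 2026 does not fall between 28 February and 26 October, so daylight saving is not in effect and Oris Prefecture is at UTC−06:00.
16:00 Oris Prefecture + 6h = 22:00 UTC.
1 March 2026 is a Sunday, so the first Saturday is March 7 and the fourth is March 28.
1 September 2026 is a Tuesday, so the first Sunday is September 6 and the fourth is September 27.
At the standard offset (UTC−05:00), 22:00 UTC − 5h = 17:00 Othvik Republic standard time.
Daylight saving runs 28 March – 27 September; the standard-time date in Othvik Republic, February 27, 2026, is outside that window, so Othvik Republic is on standard time at UTC−05:00.
22:00 UTC − 5h = 17:00 Othvik Republic.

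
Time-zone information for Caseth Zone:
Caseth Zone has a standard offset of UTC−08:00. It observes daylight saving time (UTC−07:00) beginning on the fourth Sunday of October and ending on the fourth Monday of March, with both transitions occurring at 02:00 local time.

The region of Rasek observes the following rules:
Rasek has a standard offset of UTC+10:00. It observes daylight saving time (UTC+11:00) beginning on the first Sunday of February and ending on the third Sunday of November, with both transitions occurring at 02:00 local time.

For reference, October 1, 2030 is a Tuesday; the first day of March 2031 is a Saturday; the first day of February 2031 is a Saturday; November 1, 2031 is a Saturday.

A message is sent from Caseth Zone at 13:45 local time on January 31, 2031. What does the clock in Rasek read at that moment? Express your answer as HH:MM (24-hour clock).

1 October 2030 is a Tuesday, so the first Sunday is October 6 and the fourth is October 27.
1 March 2031 is a Saturday, so the first Monday is March 3 and the fourth is March 24.
Daylight saving runs 27 October 2030 – 24 March 2031; January 31, 2031 is inside that window, so Caseth Zone is at UTC−07:00.
13:45 Caseth Zone + 7h = 20:45 UTC.
1 February 2031 is a Saturday, so the first Sunday is February 2.
1 November 2031 is a Saturday, so the first Sunday is November 2 and the third is November 16.
At the standard offset (UTC+10:00), 20:45 UTC + 10h = 06:45 Rasek standard time (rolling into the next day, 1 February 2031).
Daylight saving runs 2 February – 16 November; the standard-time date in Rasek, February 1, 2031, is outside that window, so Rasek is on standard time at UTC+10:00.
20:45 UTC + 10h = 06:45 Rasek (rolling into the next day, 1 February 2031).

06:45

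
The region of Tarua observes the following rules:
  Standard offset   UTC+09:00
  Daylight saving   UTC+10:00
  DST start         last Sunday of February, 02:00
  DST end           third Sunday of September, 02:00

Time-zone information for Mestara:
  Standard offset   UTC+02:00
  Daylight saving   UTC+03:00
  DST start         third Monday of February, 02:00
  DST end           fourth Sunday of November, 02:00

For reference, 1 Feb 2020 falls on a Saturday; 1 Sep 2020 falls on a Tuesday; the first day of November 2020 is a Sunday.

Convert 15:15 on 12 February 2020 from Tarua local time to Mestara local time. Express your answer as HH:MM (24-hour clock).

08:15

1 February 2020 is a Saturday, so Sundays fall on 2, 9, 16, 23; the last is February 23.
1 September 2020 is a Tuesday, so the first Sunday is September 6 and the third is September 20.
Daylight saving runs 23 February – 20 September; 12 February 2020 is outside that window, so Tarua is on standard time at UTC+09:00.
15:15 Tarua − 9h = 06:15 UTC.
1 February 2020 is a Saturday, so the first Monday is February 3 and the third is February 17.
1 November 2020 is a Sunday, so the first Sunday is November 1 and the fourth is November 22.
At the standard offset (UTC+02:00), 06:15 UTC + 2h = 08:15 Mestara standard time.
The standard-time date in Mestara, 12 February 2020, does not fall between 17 February and 22 November, so daylight saving is not in effect and Mestara is at UTC+02:00.
06:15 UTC + 2h = 08:15 Mestara.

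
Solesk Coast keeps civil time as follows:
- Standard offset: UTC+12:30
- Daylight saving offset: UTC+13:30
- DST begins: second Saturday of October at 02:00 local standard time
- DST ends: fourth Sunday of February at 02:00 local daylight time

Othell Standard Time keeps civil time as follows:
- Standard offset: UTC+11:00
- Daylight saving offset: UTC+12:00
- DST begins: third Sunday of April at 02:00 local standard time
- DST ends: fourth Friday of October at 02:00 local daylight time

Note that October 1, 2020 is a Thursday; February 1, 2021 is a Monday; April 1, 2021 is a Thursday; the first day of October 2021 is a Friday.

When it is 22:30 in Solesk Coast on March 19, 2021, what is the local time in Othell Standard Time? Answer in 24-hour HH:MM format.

21:00

1 October 2020 is a Thursday, so the first Saturday is October 3 and the second is October 10.
1 February 2021 is a Monday, so the first Sunday is February 7 and the fourth is February 28.
Daylight saving runs 10 October 2020 – 28 February 2021; March 19, 2021 is outside that window, so Solesk Coast is on standard time at UTC+12:30.
22:30 Solesk Coast − 12h30m = 10:00 UTC.
1 April 2021 is a Thursday, so the first Sunday is April 4 and the third is April 18.
1 October 2021 is a Friday, so the first Friday is October 1 and the fourth is October 22.
At the standard offset (UTC+11:00), 10:00 UTC + 11h = 21:00 Othell Standard Time standard time.
The standard-time date in Othell Standard Time, March 19, 2021, does not fall between 18 April and 22 October, so daylight saving is not in effect and Othell Standard Time is at UTC+11:00.
10:00 UTC + 11h = 21:00 Othell Standard Time.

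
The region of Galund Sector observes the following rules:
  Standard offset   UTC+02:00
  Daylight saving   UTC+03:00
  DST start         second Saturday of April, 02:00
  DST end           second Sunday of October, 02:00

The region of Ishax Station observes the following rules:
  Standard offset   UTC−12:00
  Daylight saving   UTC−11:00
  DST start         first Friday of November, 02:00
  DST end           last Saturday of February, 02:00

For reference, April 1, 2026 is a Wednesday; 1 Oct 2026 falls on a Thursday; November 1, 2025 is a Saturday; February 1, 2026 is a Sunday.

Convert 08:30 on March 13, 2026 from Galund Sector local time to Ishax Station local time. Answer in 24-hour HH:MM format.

1 April 2026 is a Wednesday, so the first Saturday is April 4 and the second is April 11.
1 October 2026 is a Thursday, so the first Sunday is October 4 and the second is October 11.
Daylight saving runs 11 April – 11 October; March 13, 2026 is outside that window, so Galund Sector is on standard time at UTC+02:00.
08:30 Galund Sector − 2h = 06:30 UTC.
1 November 2025 is a Saturday, so the first Friday is November 7.
1 February 2026 is a Sunday, so Saturdays fall on 7, 14, 21, 28; the last is February 28.
At the standard offset (UTC−12:00), 06:30 UTC − 12h = 18:30 Ishax Station standard time (rolling into the previous day, 12 March 2026).
The standard-time date in Ishax Station, March 12, 2026, is outside the daylight-saving period (7 November 2025 – 28 February 2026), so Ishax Station is on standard time, UTC−12:00.
06:30 UTC − 12h = 18:30 Ishax Station (rolling into the previous day, 12 March 2026).

18:30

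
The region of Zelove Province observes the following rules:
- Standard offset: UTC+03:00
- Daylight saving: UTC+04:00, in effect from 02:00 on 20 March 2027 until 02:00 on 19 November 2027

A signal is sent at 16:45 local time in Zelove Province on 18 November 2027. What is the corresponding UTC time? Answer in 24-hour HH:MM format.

12:45

18 November 2027 lies within the daylight-saving period (20 March – 19 November), so Zelove Province is on daylight time, UTC+04:00.
16:45 local − 4h = 12:45 UTC.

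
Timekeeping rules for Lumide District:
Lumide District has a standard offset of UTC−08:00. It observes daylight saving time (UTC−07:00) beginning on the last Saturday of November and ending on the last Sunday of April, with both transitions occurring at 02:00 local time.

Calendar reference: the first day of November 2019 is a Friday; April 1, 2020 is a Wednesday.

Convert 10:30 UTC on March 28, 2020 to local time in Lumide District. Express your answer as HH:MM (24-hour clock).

1 November 2019 is a Friday, so Saturdays fall on 2, 9, 16, 23, 30; the last is November 30.
1 April 2020 is a Wednesday, so Sundays fall on 5, 12, 19, 26; the last is April 26.
At the standard offset (UTC−08:00), 10:30 UTC − 8h = 02:30 Lumide District standard time.
Daylight saving runs 30 November 2019 – 26 April 2020; the standard-time date in Lumide District, March 28, 2020, is inside that window, so Lumide District is at UTC−07:00.
10:30 UTC − 7h = 03:30 local.

03:30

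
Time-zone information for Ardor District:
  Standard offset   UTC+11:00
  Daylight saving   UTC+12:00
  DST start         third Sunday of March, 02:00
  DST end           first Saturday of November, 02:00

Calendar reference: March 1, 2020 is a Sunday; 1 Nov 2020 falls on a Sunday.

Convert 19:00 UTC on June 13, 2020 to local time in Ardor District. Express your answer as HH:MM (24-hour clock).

1 March 2020 is a Sunday, so the first Sunday is March 1 and the third is March 15.
1 November 2020 is a Sunday, so the first Saturday is November 7.
At the standard offset (UTC+11:00), 19:00 UTC + 11h = 06:00 Ardor District standard time (rolling into the next day, 14 June 2020).
The standard-time date in Ardor District, June 14, 2020, lies within the daylight-saving period (15 March – 7 November), so Ardor District is on daylight time, UTC+12:00.
19:00 UTC + 12h = 07:00 local (rolling into the next day, 14 June 2020).

07:00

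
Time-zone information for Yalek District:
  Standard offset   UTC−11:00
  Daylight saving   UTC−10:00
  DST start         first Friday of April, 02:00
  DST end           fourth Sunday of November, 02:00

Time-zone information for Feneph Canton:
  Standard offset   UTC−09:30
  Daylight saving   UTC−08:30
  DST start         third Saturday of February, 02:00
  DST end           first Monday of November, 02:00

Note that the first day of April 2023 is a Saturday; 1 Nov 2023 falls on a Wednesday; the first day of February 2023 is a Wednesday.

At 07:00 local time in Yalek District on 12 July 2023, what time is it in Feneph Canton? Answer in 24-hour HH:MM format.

1 April 2023 is a Saturday, so the first Friday is April 7.
1 November 2023 is a Wednesday, so the first Sunday is November 5 and the fourth is November 26.
Daylight saving runs 7 April – 26 November; 12 July 2023 is inside that window, so Yalek District is at UTC−10:00.
07:00 Yalek District + 10h = 17:00 UTC.
1 February 2023 is a Wednesday, so the first Saturday is February 4 and the third is February 18.
1 November 2023 is a Wednesday, so the first Monday is November 6.
At the standard offset (UTC−09:30), 17:00 UTC − 9h30m = 07:30 Feneph Canton standard time.
The standard-time date in Feneph Canton, 12 July 2023, lies within the daylight-saving period (18 February – 6 November), so Feneph Canton is on daylight time, UTC−08:30.
17:00 UTC − 8h30m = 08:30 Feneph Canton.

08:30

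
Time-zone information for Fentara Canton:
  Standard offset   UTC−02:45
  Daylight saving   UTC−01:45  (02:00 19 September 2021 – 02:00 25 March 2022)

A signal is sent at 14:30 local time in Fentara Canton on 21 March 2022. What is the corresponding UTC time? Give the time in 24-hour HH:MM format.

16:15

21 March 2022 lies within the daylight-saving period (19 September 2021 – 25 March 2022), so Fentara Canton is on daylight time, UTC−01:45.
14:30 local + 1h45m = 16:15 UTC.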